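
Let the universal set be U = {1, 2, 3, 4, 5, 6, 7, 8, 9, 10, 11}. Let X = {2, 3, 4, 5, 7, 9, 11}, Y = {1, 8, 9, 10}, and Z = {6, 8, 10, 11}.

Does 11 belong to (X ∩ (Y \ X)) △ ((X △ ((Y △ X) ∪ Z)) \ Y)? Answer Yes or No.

11 ∉ Y and 11 ∈ X, so 11 ∉ Y \ X
11 ∈ X and 11 ∉ (Y \ X), so 11 ∉ X ∩ (Y \ X)
11 ∉ Y and 11 ∈ X, so 11 ∈ Y △ X
11 ∈ (Y △ X) and 11 ∈ Z, so 11 ∈ (Y △ X) ∪ Z
11 ∈ X and 11 ∈ ((Y △ X) ∪ Z), so 11 ∉ X △ ((Y △ X) ∪ Z)
11 ∉ (X △ ((Y △ X) ∪ Z)) and 11 ∉ Y, so 11 ∉ (X △ ((Y △ X) ∪ Z)) \ Y
11 ∉ (X ∩ (Y \ X)) and 11 ∉ ((X △ ((Y △ X) ∪ Z)) \ Y), so 11 ∉ (X ∩ (Y \ X)) △ ((X △ ((Y △ X) ∪ Z)) \ Y)

No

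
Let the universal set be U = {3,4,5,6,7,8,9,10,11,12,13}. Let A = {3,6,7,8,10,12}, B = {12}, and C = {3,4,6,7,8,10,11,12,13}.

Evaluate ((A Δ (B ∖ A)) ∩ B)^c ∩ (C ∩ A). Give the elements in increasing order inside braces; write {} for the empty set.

{3,6,7,8,10}

B ∖ A = {}
A Δ (B ∖ A) = {3,6,7,8,10,12}
(A Δ (B ∖ A)) ∩ B = {12}
((A Δ (B ∖ A)) ∩ B)^c = {3,4,5,6,7,8,9,10,11,13}
C ∩ A = {3,6,7,8,10,12}
((A Δ (B ∖ A)) ∩ B)^c ∩ (C ∩ A) = {3,6,7,8,10}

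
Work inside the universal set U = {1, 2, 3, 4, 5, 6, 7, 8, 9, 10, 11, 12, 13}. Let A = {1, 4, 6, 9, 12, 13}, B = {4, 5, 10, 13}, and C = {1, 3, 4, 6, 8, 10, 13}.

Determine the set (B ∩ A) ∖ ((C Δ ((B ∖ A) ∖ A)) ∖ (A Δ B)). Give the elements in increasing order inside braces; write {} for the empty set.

B ∩ A = {4, 13}
B ∖ A = {5, 10}
(B ∖ A) ∖ A = {5, 10}
C Δ ((B ∖ A) ∖ A) = {1, 3, 4, 5, 6, 8, 13}
A Δ B = {1, 5, 6, 9, 10, 12}
(C Δ ((B ∖ A) ∖ A)) ∖ (A Δ B) = {3, 4, 8, 13}
(B ∩ A) ∖ ((C Δ ((B ∖ A) ∖ A)) ∖ (A Δ B)) = {}

{}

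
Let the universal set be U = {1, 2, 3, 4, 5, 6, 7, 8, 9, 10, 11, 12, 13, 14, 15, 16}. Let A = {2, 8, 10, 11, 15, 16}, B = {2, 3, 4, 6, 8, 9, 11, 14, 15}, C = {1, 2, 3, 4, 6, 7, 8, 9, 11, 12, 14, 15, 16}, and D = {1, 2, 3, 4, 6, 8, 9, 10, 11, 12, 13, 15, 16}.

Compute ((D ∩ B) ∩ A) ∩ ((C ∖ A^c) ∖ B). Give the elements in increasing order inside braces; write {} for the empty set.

{}

D ∩ B = {2, 3, 4, 6, 8, 9, 11, 15}
(D ∩ B) ∩ A = {2, 8, 11, 15}
A^c = {1, 3, 4, 5, 6, 7, 9, 12, 13, 14}
C ∖ A^c = {2, 8, 11, 15, 16}
(C ∖ A^c) ∖ B = {16}
((D ∩ B) ∩ A) ∩ ((C ∖ A^c) ∖ B) = {}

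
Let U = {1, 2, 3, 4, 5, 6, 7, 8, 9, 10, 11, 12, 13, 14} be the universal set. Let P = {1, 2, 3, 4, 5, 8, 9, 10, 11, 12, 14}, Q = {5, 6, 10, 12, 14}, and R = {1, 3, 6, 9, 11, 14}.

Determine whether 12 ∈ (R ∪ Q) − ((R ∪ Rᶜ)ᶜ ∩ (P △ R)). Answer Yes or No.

12 ∉ R and 12 ∈ Q, so 12 ∈ R ∪ Q
12 ∉ R, so 12 ∈ Rᶜ
12 ∉ R and 12 ∈ Rᶜ, so 12 ∈ R ∪ Rᶜ
12 ∉ (R ∪ Rᶜ)ᶜ since 12 ∈ (R ∪ Rᶜ)
12 ∈ P and 12 ∉ R, so 12 ∈ P △ R
12 ∉ (R ∪ Rᶜ)ᶜ and 12 ∈ (P △ R), so 12 ∉ (R ∪ Rᶜ)ᶜ ∩ (P △ R)
12 ∈ (R ∪ Q) and 12 ∉ ((R ∪ Rᶜ)ᶜ ∩ (P △ R)), so 12 ∈ (R ∪ Q) − ((R ∪ Rᶜ)ᶜ ∩ (P △ R))

Yes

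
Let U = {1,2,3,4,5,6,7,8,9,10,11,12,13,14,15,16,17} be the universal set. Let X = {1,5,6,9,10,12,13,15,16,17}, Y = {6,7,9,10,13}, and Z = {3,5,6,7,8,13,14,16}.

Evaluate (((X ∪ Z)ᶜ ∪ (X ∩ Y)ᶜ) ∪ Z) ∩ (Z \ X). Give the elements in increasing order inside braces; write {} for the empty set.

X ∪ Z = {1,3,5,6,7,8,9,10,12,13,14,15,16,17}
(X ∪ Z)ᶜ = {2,4,11}
X ∩ Y = {6,9,10,13}
(X ∩ Y)ᶜ = {1,2,3,4,5,7,8,11,12,14,15,16,17}
(X ∪ Z)ᶜ ∪ (X ∩ Y)ᶜ = {1,2,3,4,5,7,8,11,12,14,15,16,17}
((X ∪ Z)ᶜ ∪ (X ∩ Y)ᶜ) ∪ Z = {1,2,3,4,5,6,7,8,11,12,13,14,15,16,17}
Z \ X = {3,7,8,14}
(((X ∪ Z)ᶜ ∪ (X ∩ Y)ᶜ) ∪ Z) ∩ (Z \ X) = {3,7,8,14}

{3,7,8,14}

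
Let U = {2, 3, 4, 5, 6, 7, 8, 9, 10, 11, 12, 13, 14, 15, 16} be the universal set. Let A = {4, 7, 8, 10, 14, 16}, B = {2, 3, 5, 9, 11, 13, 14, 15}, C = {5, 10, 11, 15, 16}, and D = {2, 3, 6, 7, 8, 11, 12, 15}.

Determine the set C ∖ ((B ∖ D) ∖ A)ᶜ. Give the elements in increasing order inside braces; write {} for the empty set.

B ∖ D = {5, 9, 13, 14}
(B ∖ D) ∖ A = {5, 9, 13}
((B ∖ D) ∖ A)ᶜ = {2, 3, 4, 6, 7, 8, 10, 11, 12, 14, 15, 16}
C ∖ ((B ∖ D) ∖ A)ᶜ = {5}

{5}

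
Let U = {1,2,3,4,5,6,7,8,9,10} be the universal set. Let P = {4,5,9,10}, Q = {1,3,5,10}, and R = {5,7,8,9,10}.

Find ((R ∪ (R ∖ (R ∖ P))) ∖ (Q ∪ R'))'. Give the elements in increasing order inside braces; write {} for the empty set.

R ∖ P = {7,8}
R ∖ (R ∖ P) = {5,9,10}
R ∪ (R ∖ (R ∖ P)) = {5,7,8,9,10}
R' = {1,2,3,4,6}
Q ∪ R' = {1,2,3,4,5,6,10}
(R ∪ (R ∖ (R ∖ P))) ∖ (Q ∪ R') = {7,8,9}
((R ∪ (R ∖ (R ∖ P))) ∖ (Q ∪ R'))' = {1,2,3,4,5,6,10}

{1,2,3,4,5,6,10}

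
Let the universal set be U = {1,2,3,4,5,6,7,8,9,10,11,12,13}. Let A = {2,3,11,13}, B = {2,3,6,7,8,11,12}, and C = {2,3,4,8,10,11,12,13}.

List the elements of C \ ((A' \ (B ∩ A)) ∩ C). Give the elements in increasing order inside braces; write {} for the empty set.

{2,3,11,13}

A' = {1,4,5,6,7,8,9,10,12}
B ∩ A = {2,3,11}
A' \ (B ∩ A) = {1,4,5,6,7,8,9,10,12}
(A' \ (B ∩ A)) ∩ C = {4,8,10,12}
C \ ((A' \ (B ∩ A)) ∩ C) = {2,3,11,13}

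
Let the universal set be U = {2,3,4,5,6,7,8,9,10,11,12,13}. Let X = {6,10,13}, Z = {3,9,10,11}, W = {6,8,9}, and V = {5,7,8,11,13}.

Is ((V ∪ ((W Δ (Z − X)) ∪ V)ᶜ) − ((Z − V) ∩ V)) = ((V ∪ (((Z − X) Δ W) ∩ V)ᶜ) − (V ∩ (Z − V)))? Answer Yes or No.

Z − X = {3,9,11}
W Δ (Z − X) = {3,6,8,11}
(W Δ (Z − X)) ∪ V = {3,5,6,7,8,11,13}
((W Δ (Z − X)) ∪ V)ᶜ = {2,4,9,10,12}
V ∪ ((W Δ (Z − X)) ∪ V)ᶜ = {2,4,5,7,8,9,10,11,12,13}
Z − V = {3,9,10}
(Z − V) ∩ V = {}
(V ∪ ((W Δ (Z − X)) ∪ V)ᶜ) − ((Z − V) ∩ V) = {2,4,5,7,8,9,10,11,12,13}
(Z − X) Δ W = {3,6,8,11}
((Z − X) Δ W) ∩ V = {8,11}
(((Z − X) Δ W) ∩ V)ᶜ = {2,3,4,5,6,7,9,10,12,13}
V ∪ (((Z − X) Δ W) ∩ V)ᶜ = {2,3,4,5,6,7,8,9,10,11,12,13}
V ∩ (Z − V) = {}
(V ∪ (((Z − X) Δ W) ∩ V)ᶜ) − (V ∩ (Z − V)) = {2,3,4,5,6,7,8,9,10,11,12,13}
3 ∈ (V ∪ (((Z − X) Δ W) ∩ V)ᶜ) − (V ∩ (Z − V)) but 3 ∉ (V ∪ ((W Δ (Z − X)) ∪ V)ᶜ) − ((Z − V) ∩ V), so they differ.

No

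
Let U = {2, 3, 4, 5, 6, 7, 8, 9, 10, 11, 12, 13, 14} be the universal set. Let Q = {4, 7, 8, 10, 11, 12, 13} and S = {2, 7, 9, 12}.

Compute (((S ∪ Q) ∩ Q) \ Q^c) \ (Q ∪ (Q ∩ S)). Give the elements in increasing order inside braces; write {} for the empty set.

{}

S ∪ Q = {2, 4, 7, 8, 9, 10, 11, 12, 13}
(S ∪ Q) ∩ Q = {4, 7, 8, 10, 11, 12, 13}
Q^c = {2, 3, 5, 6, 9, 14}
((S ∪ Q) ∩ Q) \ Q^c = {4, 7, 8, 10, 11, 12, 13}
Q ∩ S = {7, 12}
Q ∪ (Q ∩ S) = {4, 7, 8, 10, 11, 12, 13}
(((S ∪ Q) ∩ Q) \ Q^c) \ (Q ∪ (Q ∩ S)) = {}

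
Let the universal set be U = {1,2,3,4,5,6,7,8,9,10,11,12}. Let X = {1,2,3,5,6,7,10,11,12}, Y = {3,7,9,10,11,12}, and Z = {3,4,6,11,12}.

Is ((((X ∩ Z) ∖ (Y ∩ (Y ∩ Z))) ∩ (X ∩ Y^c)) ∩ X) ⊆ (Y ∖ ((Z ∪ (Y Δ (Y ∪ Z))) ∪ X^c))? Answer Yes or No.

X ∩ Z = {3,6,11,12}
Y ∩ Z = {3,11,12}
Y ∩ (Y ∩ Z) = {3,11,12}
(X ∩ Z) ∖ (Y ∩ (Y ∩ Z)) = {6}
Y^c = {1,2,4,5,6,8}
X ∩ Y^c = {1,2,5,6}
((X ∩ Z) ∖ (Y ∩ (Y ∩ Z))) ∩ (X ∩ Y^c) = {6}
(((X ∩ Z) ∖ (Y ∩ (Y ∩ Z))) ∩ (X ∩ Y^c)) ∩ X = {6}
Y ∪ Z = {3,4,6,7,9,10,11,12}
Y Δ (Y ∪ Z) = {4,6}
Z ∪ (Y Δ (Y ∪ Z)) = {3,4,6,11,12}
X^c = {4,8,9}
(Z ∪ (Y Δ (Y ∪ Z))) ∪ X^c = {3,4,6,8,9,11,12}
Y ∖ ((Z ∪ (Y Δ (Y ∪ Z))) ∪ X^c) = {7,10}
6 ∈ (((X ∩ Z) ∖ (Y ∩ (Y ∩ Z))) ∩ (X ∩ Y^c)) ∩ X but 6 ∉ Y ∖ ((Z ∪ (Y Δ (Y ∪ Z))) ∪ X^c), so the inclusion fails.

No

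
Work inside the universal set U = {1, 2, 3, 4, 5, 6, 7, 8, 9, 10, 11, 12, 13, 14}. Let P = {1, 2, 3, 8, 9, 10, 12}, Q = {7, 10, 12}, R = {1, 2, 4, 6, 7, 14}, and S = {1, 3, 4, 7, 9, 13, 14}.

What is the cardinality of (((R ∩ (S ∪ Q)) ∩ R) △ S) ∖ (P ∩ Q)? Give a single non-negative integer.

S ∪ Q = {1, 3, 4, 7, 9, 10, 12, 13, 14}
R ∩ (S ∪ Q) = {1, 4, 7, 14}
(R ∩ (S ∪ Q)) ∩ R = {1, 4, 7, 14}
((R ∩ (S ∪ Q)) ∩ R) △ S = {3, 9, 13}
P ∩ Q = {10, 12}
(((R ∩ (S ∪ Q)) ∩ R) △ S) ∖ (P ∩ Q) = {3, 9, 13}
|(((R ∩ (S ∪ Q)) ∩ R) △ S) ∖ (P ∩ Q)| = 3

3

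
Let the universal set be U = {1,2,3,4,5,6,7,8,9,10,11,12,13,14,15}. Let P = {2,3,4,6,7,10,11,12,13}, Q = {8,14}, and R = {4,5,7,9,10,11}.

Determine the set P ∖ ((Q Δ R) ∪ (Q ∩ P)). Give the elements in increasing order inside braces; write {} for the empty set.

{2,3,6,12,13}

Q Δ R = {4,5,7,8,9,10,11,14}
Q ∩ P = {}
(Q Δ R) ∪ (Q ∩ P) = {4,5,7,8,9,10,11,14}
P ∖ ((Q Δ R) ∪ (Q ∩ P)) = {2,3,6,12,13}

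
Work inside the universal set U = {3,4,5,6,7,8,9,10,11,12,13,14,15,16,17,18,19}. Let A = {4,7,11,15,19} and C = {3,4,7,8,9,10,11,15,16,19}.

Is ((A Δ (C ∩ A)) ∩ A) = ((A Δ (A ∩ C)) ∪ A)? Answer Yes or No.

C ∩ A = {4,7,11,15,19}
A Δ (C ∩ A) = {}
(A Δ (C ∩ A)) ∩ A = {}
A ∩ C = {4,7,11,15,19}
A Δ (A ∩ C) = {}
(A Δ (A ∩ C)) ∪ A = {4,7,11,15,19}
4 ∈ (A Δ (A ∩ C)) ∪ A but 4 ∉ (A Δ (C ∩ A)) ∩ A, so they differ.

No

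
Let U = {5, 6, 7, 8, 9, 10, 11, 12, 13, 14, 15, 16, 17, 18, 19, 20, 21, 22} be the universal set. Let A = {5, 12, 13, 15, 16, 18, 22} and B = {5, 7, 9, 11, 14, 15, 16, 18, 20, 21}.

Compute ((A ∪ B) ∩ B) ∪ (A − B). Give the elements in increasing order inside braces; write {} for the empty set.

A ∪ B = {5, 7, 9, 11, 12, 13, 14, 15, 16, 18, 20, 21, 22}
(A ∪ B) ∩ B = {5, 7, 9, 11, 14, 15, 16, 18, 20, 21}
A − B = {12, 13, 22}
((A ∪ B) ∩ B) ∪ (A − B) = {5, 7, 9, 11, 12, 13, 14, 15, 16, 18, 20, 21, 22}

{5, 7, 9, 11, 12, 13, 14, 15, 16, 18, 20, 21, 22}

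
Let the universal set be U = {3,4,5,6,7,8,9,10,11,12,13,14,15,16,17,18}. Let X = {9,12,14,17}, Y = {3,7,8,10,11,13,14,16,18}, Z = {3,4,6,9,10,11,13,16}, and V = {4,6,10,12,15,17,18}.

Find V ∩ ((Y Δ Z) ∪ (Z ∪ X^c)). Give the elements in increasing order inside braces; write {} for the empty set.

{4,6,10,15,18}

Y Δ Z = {4,6,7,8,9,14,18}
X^c = {3,4,5,6,7,8,10,11,13,15,16,18}
Z ∪ X^c = {3,4,5,6,7,8,9,10,11,13,15,16,18}
(Y Δ Z) ∪ (Z ∪ X^c) = {3,4,5,6,7,8,9,10,11,13,14,15,16,18}
V ∩ ((Y Δ Z) ∪ (Z ∪ X^c)) = {4,6,10,15,18}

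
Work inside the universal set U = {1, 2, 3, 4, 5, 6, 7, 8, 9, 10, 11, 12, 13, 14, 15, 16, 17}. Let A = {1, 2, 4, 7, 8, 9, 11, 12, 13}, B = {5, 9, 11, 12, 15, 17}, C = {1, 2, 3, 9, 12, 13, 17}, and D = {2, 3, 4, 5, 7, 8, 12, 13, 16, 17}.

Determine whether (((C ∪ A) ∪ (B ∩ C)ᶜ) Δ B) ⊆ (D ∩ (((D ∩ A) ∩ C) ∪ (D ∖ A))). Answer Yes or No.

No

C ∪ A = {1, 2, 3, 4, 7, 8, 9, 11, 12, 13, 17}
B ∩ C = {9, 12, 17}
(B ∩ C)ᶜ = {1, 2, 3, 4, 5, 6, 7, 8, 10, 11, 13, 14, 15, 16}
(C ∪ A) ∪ (B ∩ C)ᶜ = {1, 2, 3, 4, 5, 6, 7, 8, 9, 10, 11, 12, 13, 14, 15, 16, 17}
((C ∪ A) ∪ (B ∩ C)ᶜ) Δ B = {1, 2, 3, 4, 6, 7, 8, 10, 13, 14, 16}
D ∩ A = {2, 4, 7, 8, 12, 13}
(D ∩ A) ∩ C = {2, 12, 13}
D ∖ A = {3, 5, 16, 17}
((D ∩ A) ∩ C) ∪ (D ∖ A) = {2, 3, 5, 12, 13, 16, 17}
D ∩ (((D ∩ A) ∩ C) ∪ (D ∖ A)) = {2, 3, 5, 12, 13, 16, 17}
1 ∈ ((C ∪ A) ∪ (B ∩ C)ᶜ) Δ B but 1 ∉ D ∩ (((D ∩ A) ∩ C) ∪ (D ∖ A)), so the inclusion fails.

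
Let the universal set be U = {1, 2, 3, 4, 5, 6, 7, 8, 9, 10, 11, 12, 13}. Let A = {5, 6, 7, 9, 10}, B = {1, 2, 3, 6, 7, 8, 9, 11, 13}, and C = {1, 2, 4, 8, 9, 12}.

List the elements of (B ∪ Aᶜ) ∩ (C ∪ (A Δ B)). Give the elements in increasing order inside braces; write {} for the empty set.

{1, 2, 3, 4, 8, 9, 11, 12, 13}

Aᶜ = {1, 2, 3, 4, 8, 11, 12, 13}
B ∪ Aᶜ = {1, 2, 3, 4, 6, 7, 8, 9, 11, 12, 13}
A Δ B = {1, 2, 3, 5, 8, 10, 11, 13}
C ∪ (A Δ B) = {1, 2, 3, 4, 5, 8, 9, 10, 11, 12, 13}
(B ∪ Aᶜ) ∩ (C ∪ (A Δ B)) = {1, 2, 3, 4, 8, 9, 11, 12, 13}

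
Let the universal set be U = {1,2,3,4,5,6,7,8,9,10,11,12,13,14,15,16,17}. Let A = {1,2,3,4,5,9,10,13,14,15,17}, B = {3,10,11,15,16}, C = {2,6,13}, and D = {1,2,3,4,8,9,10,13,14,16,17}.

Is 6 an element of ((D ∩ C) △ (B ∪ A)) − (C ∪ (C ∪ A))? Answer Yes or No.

No

6 ∉ D and 6 ∈ C, so 6 ∉ D ∩ C
6 ∉ B and 6 ∉ A, so 6 ∉ B ∪ A
6 ∉ (D ∩ C) and 6 ∉ (B ∪ A), so 6 ∉ (D ∩ C) △ (B ∪ A)
6 ∈ C and 6 ∉ A, so 6 ∈ C ∪ A
6 ∈ C and 6 ∈ (C ∪ A), so 6 ∈ C ∪ (C ∪ A)
6 ∉ ((D ∩ C) △ (B ∪ A)) and 6 ∈ (C ∪ (C ∪ A)), so 6 ∉ ((D ∩ C) △ (B ∪ A)) − (C ∪ (C ∪ A))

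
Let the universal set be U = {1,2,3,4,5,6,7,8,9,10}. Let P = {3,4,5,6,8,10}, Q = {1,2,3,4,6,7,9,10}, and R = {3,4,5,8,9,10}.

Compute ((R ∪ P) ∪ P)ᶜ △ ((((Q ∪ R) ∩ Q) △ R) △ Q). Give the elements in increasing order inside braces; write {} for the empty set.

R ∪ P = {3,4,5,6,8,9,10}
(R ∪ P) ∪ P = {3,4,5,6,8,9,10}
((R ∪ P) ∪ P)ᶜ = {1,2,7}
Q ∪ R = {1,2,3,4,5,6,7,8,9,10}
(Q ∪ R) ∩ Q = {1,2,3,4,6,7,9,10}
((Q ∪ R) ∩ Q) △ R = {1,2,5,6,7,8}
(((Q ∪ R) ∩ Q) △ R) △ Q = {3,4,5,8,9,10}
((R ∪ P) ∪ P)ᶜ △ ((((Q ∪ R) ∩ Q) △ R) △ Q) = {1,2,3,4,5,7,8,9,10}

{1,2,3,4,5,7,8,9,10}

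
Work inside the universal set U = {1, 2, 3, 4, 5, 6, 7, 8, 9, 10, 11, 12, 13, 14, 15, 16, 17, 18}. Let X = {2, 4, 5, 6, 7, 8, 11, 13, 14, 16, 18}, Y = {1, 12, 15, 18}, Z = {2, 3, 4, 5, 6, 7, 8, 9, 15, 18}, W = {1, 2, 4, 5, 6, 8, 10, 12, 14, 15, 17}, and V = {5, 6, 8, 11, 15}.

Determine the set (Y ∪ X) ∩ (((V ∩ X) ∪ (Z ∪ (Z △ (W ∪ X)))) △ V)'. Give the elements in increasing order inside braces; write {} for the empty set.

Y ∪ X = {1, 2, 4, 5, 6, 7, 8, 11, 12, 13, 14, 15, 16, 18}
V ∩ X = {5, 6, 8, 11}
W ∪ X = {1, 2, 4, 5, 6, 7, 8, 10, 11, 12, 13, 14, 15, 16, 17, 18}
Z △ (W ∪ X) = {1, 3, 9, 10, 11, 12, 13, 14, 16, 17}
Z ∪ (Z △ (W ∪ X)) = {1, 2, 3, 4, 5, 6, 7, 8, 9, 10, 11, 12, 13, 14, 15, 16, 17, 18}
(V ∩ X) ∪ (Z ∪ (Z △ (W ∪ X))) = {1, 2, 3, 4, 5, 6, 7, 8, 9, 10, 11, 12, 13, 14, 15, 16, 17, 18}
((V ∩ X) ∪ (Z ∪ (Z △ (W ∪ X)))) △ V = {1, 2, 3, 4, 7, 9, 10, 12, 13, 14, 16, 17, 18}
(((V ∩ X) ∪ (Z ∪ (Z △ (W ∪ X)))) △ V)' = {5, 6, 8, 11, 15}
(Y ∪ X) ∩ (((V ∩ X) ∪ (Z ∪ (Z △ (W ∪ X)))) △ V)' = {5, 6, 8, 11, 15}

{5, 6, 8, 11, 15}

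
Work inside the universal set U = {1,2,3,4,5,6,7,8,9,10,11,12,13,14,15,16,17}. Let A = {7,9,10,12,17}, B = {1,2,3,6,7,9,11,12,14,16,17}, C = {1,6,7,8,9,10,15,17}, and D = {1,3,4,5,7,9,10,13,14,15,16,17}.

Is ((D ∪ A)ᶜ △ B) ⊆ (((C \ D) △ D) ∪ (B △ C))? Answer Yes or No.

D ∪ A = {1,3,4,5,7,9,10,12,13,14,15,16,17}
(D ∪ A)ᶜ = {2,6,8,11}
(D ∪ A)ᶜ △ B = {1,3,7,8,9,12,14,16,17}
C \ D = {6,8}
(C \ D) △ D = {1,3,4,5,6,7,8,9,10,13,14,15,16,17}
B △ C = {2,3,8,10,11,12,14,15,16}
((C \ D) △ D) ∪ (B △ C) = {1,2,3,4,5,6,7,8,9,10,11,12,13,14,15,16,17}
Every element of {1,3,7,8,9,12,14,16,17} is in {1,2,3,4,5,6,7,8,9,10,11,12,13,14,15,16,17}, so (D ∪ A)ᶜ △ B ⊆ ((C \ D) △ D) ∪ (B △ C).

Yes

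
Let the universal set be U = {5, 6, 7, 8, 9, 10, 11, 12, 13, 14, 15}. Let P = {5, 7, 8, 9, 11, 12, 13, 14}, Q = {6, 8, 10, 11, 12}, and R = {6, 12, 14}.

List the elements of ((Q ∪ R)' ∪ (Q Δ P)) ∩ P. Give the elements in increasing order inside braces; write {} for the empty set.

Q ∪ R = {6, 8, 10, 11, 12, 14}
(Q ∪ R)' = {5, 7, 9, 13, 15}
Q Δ P = {5, 6, 7, 9, 10, 13, 14}
(Q ∪ R)' ∪ (Q Δ P) = {5, 6, 7, 9, 10, 13, 14, 15}
((Q ∪ R)' ∪ (Q Δ P)) ∩ P = {5, 7, 9, 13, 14}

{5, 7, 9, 13, 14}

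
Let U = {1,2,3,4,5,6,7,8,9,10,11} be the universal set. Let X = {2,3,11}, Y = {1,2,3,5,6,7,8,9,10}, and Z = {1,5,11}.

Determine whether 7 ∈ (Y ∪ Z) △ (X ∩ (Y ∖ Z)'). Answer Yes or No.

Yes

7 ∈ Y and 7 ∉ Z, so 7 ∈ Y ∪ Z
7 ∈ Y and 7 ∉ Z, so 7 ∈ Y ∖ Z
7 ∉ (Y ∖ Z)' since 7 ∈ (Y ∖ Z)
7 ∉ X and 7 ∉ (Y ∖ Z)', so 7 ∉ X ∩ (Y ∖ Z)'
7 ∈ (Y ∪ Z) and 7 ∉ (X ∩ (Y ∖ Z)'), so 7 ∈ (Y ∪ Z) △ (X ∩ (Y ∖ Z)')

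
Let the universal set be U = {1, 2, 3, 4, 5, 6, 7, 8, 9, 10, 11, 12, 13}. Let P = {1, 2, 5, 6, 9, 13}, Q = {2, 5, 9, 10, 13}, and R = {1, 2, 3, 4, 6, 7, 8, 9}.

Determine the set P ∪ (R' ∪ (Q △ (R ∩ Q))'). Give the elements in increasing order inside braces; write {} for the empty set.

{1, 2, 3, 4, 5, 6, 7, 8, 9, 10, 11, 12, 13}

R' = {5, 10, 11, 12, 13}
R ∩ Q = {2, 9}
Q △ (R ∩ Q) = {5, 10, 13}
(Q △ (R ∩ Q))' = {1, 2, 3, 4, 6, 7, 8, 9, 11, 12}
R' ∪ (Q △ (R ∩ Q))' = {1, 2, 3, 4, 5, 6, 7, 8, 9, 10, 11, 12, 13}
P ∪ (R' ∪ (Q △ (R ∩ Q))') = {1, 2, 3, 4, 5, 6, 7, 8, 9, 10, 11, 12, 13}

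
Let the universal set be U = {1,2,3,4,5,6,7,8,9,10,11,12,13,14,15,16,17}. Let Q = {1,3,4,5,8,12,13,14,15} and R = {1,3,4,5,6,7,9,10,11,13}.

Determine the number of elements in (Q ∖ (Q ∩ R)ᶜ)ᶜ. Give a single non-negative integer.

12

Q ∩ R = {1,3,4,5,13}
(Q ∩ R)ᶜ = {2,6,7,8,9,10,11,12,14,15,16,17}
Q ∖ (Q ∩ R)ᶜ = {1,3,4,5,13}
(Q ∖ (Q ∩ R)ᶜ)ᶜ = {2,6,7,8,9,10,11,12,14,15,16,17}
|(Q ∖ (Q ∩ R)ᶜ)ᶜ| = 12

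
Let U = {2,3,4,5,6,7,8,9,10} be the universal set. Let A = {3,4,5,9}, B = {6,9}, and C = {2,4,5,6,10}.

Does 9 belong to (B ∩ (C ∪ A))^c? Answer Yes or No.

No

9 ∉ C and 9 ∈ A, so 9 ∈ C ∪ A
9 ∈ B and 9 ∈ (C ∪ A), so 9 ∈ B ∩ (C ∪ A)
9 ∉ (B ∩ (C ∪ A))^c since 9 ∈ (B ∩ (C ∪ A))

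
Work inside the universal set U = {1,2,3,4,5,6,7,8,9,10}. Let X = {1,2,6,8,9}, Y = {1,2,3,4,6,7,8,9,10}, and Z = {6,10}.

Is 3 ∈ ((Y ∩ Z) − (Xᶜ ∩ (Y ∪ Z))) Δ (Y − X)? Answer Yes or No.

Yes

3 ∈ Y and 3 ∉ Z, so 3 ∉ Y ∩ Z
3 ∉ X, so 3 ∈ Xᶜ
3 ∈ Y and 3 ∉ Z, so 3 ∈ Y ∪ Z
3 ∈ Xᶜ and 3 ∈ (Y ∪ Z), so 3 ∈ Xᶜ ∩ (Y ∪ Z)
3 ∉ (Y ∩ Z) and 3 ∈ (Xᶜ ∩ (Y ∪ Z)), so 3 ∉ (Y ∩ Z) − (Xᶜ ∩ (Y ∪ Z))
3 ∈ Y and 3 ∉ X, so 3 ∈ Y − X
3 ∉ ((Y ∩ Z) − (Xᶜ ∩ (Y ∪ Z))) and 3 ∈ (Y − X), so 3 ∈ ((Y ∩ Z) − (Xᶜ ∩ (Y ∪ Z))) Δ (Y − X)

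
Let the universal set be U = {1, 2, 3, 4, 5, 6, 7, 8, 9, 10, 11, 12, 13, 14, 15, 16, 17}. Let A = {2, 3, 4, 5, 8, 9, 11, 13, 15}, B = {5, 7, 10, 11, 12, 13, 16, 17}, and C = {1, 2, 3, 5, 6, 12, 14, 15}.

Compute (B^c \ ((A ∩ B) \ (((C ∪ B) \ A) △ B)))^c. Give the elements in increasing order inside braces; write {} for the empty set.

B^c = {1, 2, 3, 4, 6, 8, 9, 14, 15}
A ∩ B = {5, 11, 13}
C ∪ B = {1, 2, 3, 5, 6, 7, 10, 11, 12, 13, 14, 15, 16, 17}
(C ∪ B) \ A = {1, 6, 7, 10, 12, 14, 16, 17}
((C ∪ B) \ A) △ B = {1, 5, 6, 11, 13, 14}
(A ∩ B) \ (((C ∪ B) \ A) △ B) = {}
B^c \ ((A ∩ B) \ (((C ∪ B) \ A) △ B)) = {1, 2, 3, 4, 6, 8, 9, 14, 15}
(B^c \ ((A ∩ B) \ (((C ∪ B) \ A) △ B)))^c = {5, 7, 10, 11, 12, 13, 16, 17}

{5, 7, 10, 11, 12, 13, 16, 17}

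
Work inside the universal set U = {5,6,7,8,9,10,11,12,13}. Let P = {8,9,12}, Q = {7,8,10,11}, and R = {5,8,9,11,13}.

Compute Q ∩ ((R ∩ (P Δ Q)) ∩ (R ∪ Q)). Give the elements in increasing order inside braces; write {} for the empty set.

P Δ Q = {7,9,10,11,12}
R ∩ (P Δ Q) = {9,11}
R ∪ Q = {5,7,8,9,10,11,13}
(R ∩ (P Δ Q)) ∩ (R ∪ Q) = {9,11}
Q ∩ ((R ∩ (P Δ Q)) ∩ (R ∪ Q)) = {11}

{11}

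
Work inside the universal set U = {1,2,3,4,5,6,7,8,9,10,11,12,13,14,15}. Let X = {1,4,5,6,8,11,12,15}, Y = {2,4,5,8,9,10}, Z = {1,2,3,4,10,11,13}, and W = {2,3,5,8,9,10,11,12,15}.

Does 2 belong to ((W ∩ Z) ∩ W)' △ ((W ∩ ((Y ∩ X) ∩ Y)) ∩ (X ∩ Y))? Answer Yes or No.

2 ∈ W and 2 ∈ Z, so 2 ∈ W ∩ Z
2 ∈ (W ∩ Z) and 2 ∈ W, so 2 ∈ (W ∩ Z) ∩ W
2 ∉ ((W ∩ Z) ∩ W)' since 2 ∈ ((W ∩ Z) ∩ W)
2 ∈ Y and 2 ∉ X, so 2 ∉ Y ∩ X
2 ∉ (Y ∩ X) and 2 ∈ Y, so 2 ∉ (Y ∩ X) ∩ Y
2 ∈ W and 2 ∉ ((Y ∩ X) ∩ Y), so 2 ∉ W ∩ ((Y ∩ X) ∩ Y)
2 ∉ X and 2 ∈ Y, so 2 ∉ X ∩ Y
2 ∉ (W ∩ ((Y ∩ X) ∩ Y)) and 2 ∉ (X ∩ Y), so 2 ∉ (W ∩ ((Y ∩ X) ∩ Y)) ∩ (X ∩ Y)
2 ∉ ((W ∩ Z) ∩ W)' and 2 ∉ ((W ∩ ((Y ∩ X) ∩ Y)) ∩ (X ∩ Y)), so 2 ∉ ((W ∩ Z) ∩ W)' △ ((W ∩ ((Y ∩ X) ∩ Y)) ∩ (X ∩ Y))

No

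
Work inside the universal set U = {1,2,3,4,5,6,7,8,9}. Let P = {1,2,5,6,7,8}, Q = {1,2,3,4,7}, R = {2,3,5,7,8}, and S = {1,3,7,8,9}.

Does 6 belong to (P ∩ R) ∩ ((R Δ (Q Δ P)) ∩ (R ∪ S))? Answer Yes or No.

6 ∈ P and 6 ∉ R, so 6 ∉ P ∩ R
6 ∉ Q and 6 ∈ P, so 6 ∈ Q Δ P
6 ∉ R and 6 ∈ (Q Δ P), so 6 ∈ R Δ (Q Δ P)
6 ∉ R and 6 ∉ S, so 6 ∉ R ∪ S
6 ∈ (R Δ (Q Δ P)) and 6 ∉ (R ∪ S), so 6 ∉ (R Δ (Q Δ P)) ∩ (R ∪ S)
6 ∉ (P ∩ R) and 6 ∉ ((R Δ (Q Δ P)) ∩ (R ∪ S)), so 6 ∉ (P ∩ R) ∩ ((R Δ (Q Δ P)) ∩ (R ∪ S))

No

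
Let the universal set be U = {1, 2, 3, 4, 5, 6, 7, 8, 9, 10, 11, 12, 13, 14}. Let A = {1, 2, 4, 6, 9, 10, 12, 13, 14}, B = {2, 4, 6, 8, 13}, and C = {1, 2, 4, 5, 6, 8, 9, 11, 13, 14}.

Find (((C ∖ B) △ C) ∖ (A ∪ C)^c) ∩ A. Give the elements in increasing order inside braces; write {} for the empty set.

{2, 4, 6, 13}

C ∖ B = {1, 5, 9, 11, 14}
(C ∖ B) △ C = {2, 4, 6, 8, 13}
A ∪ C = {1, 2, 4, 5, 6, 8, 9, 10, 11, 12, 13, 14}
(A ∪ C)^c = {3, 7}
((C ∖ B) △ C) ∖ (A ∪ C)^c = {2, 4, 6, 8, 13}
(((C ∖ B) △ C) ∖ (A ∪ C)^c) ∩ A = {2, 4, 6, 13}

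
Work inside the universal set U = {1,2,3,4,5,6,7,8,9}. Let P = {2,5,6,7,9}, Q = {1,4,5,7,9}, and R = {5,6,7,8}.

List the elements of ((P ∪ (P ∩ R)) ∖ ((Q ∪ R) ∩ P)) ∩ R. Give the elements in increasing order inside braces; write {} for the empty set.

P ∩ R = {5,6,7}
P ∪ (P ∩ R) = {2,5,6,7,9}
Q ∪ R = {1,4,5,6,7,8,9}
(Q ∪ R) ∩ P = {5,6,7,9}
(P ∪ (P ∩ R)) ∖ ((Q ∪ R) ∩ P) = {2}
((P ∪ (P ∩ R)) ∖ ((Q ∪ R) ∩ P)) ∩ R = {}

{}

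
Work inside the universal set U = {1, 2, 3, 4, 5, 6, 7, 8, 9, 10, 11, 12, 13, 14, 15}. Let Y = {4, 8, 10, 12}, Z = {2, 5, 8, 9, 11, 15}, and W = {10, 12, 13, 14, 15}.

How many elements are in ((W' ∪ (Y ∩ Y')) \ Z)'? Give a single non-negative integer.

10

W' = {1, 2, 3, 4, 5, 6, 7, 8, 9, 11}
Y' = {1, 2, 3, 5, 6, 7, 9, 11, 13, 14, 15}
Y ∩ Y' = {}
W' ∪ (Y ∩ Y') = {1, 2, 3, 4, 5, 6, 7, 8, 9, 11}
(W' ∪ (Y ∩ Y')) \ Z = {1, 3, 4, 6, 7}
((W' ∪ (Y ∩ Y')) \ Z)' = {2, 5, 8, 9, 10, 11, 12, 13, 14, 15}
|((W' ∪ (Y ∩ Y')) \ Z)'| = 10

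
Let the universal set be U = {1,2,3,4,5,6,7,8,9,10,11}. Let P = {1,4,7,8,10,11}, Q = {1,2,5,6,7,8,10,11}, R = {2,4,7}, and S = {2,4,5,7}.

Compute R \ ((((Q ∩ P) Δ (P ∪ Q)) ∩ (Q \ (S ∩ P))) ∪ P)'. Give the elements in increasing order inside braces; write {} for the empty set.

Q ∩ P = {1,7,8,10,11}
P ∪ Q = {1,2,4,5,6,7,8,10,11}
(Q ∩ P) Δ (P ∪ Q) = {2,4,5,6}
S ∩ P = {4,7}
Q \ (S ∩ P) = {1,2,5,6,8,10,11}
((Q ∩ P) Δ (P ∪ Q)) ∩ (Q \ (S ∩ P)) = {2,5,6}
(((Q ∩ P) Δ (P ∪ Q)) ∩ (Q \ (S ∩ P))) ∪ P = {1,2,4,5,6,7,8,10,11}
((((Q ∩ P) Δ (P ∪ Q)) ∩ (Q \ (S ∩ P))) ∪ P)' = {3,9}
R \ ((((Q ∩ P) Δ (P ∪ Q)) ∩ (Q \ (S ∩ P))) ∪ P)' = {2,4,7}

{2,4,7}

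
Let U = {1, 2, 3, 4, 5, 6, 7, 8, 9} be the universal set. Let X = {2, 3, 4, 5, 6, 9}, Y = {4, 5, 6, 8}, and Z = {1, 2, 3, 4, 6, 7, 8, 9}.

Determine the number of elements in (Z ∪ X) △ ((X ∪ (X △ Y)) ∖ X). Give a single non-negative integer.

Z ∪ X = {1, 2, 3, 4, 5, 6, 7, 8, 9}
X △ Y = {2, 3, 8, 9}
X ∪ (X △ Y) = {2, 3, 4, 5, 6, 8, 9}
(X ∪ (X △ Y)) ∖ X = {8}
(Z ∪ X) △ ((X ∪ (X △ Y)) ∖ X) = {1, 2, 3, 4, 5, 6, 7, 9}
|(Z ∪ X) △ ((X ∪ (X △ Y)) ∖ X)| = 8

8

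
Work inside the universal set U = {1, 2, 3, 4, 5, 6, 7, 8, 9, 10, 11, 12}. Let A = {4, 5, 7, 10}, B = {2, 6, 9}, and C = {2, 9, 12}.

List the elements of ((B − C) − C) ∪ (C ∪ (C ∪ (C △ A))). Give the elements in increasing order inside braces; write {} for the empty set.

B − C = {6}
(B − C) − C = {6}
C △ A = {2, 4, 5, 7, 9, 10, 12}
C ∪ (C △ A) = {2, 4, 5, 7, 9, 10, 12}
C ∪ (C ∪ (C △ A)) = {2, 4, 5, 7, 9, 10, 12}
((B − C) − C) ∪ (C ∪ (C ∪ (C △ A))) = {2, 4, 5, 6, 7, 9, 10, 12}

{2, 4, 5, 6, 7, 9, 10, 12}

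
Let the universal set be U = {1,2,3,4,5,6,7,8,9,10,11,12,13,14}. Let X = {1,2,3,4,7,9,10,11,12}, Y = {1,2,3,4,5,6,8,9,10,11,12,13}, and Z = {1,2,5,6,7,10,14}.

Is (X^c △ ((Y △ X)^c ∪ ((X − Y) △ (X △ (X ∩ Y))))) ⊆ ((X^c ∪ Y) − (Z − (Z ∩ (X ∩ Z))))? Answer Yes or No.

No

X^c = {5,6,8,13,14}
Y △ X = {5,6,7,8,13}
(Y △ X)^c = {1,2,3,4,9,10,11,12,14}
X − Y = {7}
X ∩ Y = {1,2,3,4,9,10,11,12}
X △ (X ∩ Y) = {7}
(X − Y) △ (X △ (X ∩ Y)) = {}
(Y △ X)^c ∪ ((X − Y) △ (X △ (X ∩ Y))) = {1,2,3,4,9,10,11,12,14}
X^c △ ((Y △ X)^c ∪ ((X − Y) △ (X △ (X ∩ Y)))) = {1,2,3,4,5,6,8,9,10,11,12,13}
X^c ∪ Y = {1,2,3,4,5,6,8,9,10,11,12,13,14}
X ∩ Z = {1,2,7,10}
Z ∩ (X ∩ Z) = {1,2,7,10}
Z − (Z ∩ (X ∩ Z)) = {5,6,14}
(X^c ∪ Y) − (Z − (Z ∩ (X ∩ Z))) = {1,2,3,4,8,9,10,11,12,13}
5 ∈ X^c △ ((Y △ X)^c ∪ ((X − Y) △ (X △ (X ∩ Y)))) but 5 ∉ (X^c ∪ Y) − (Z − (Z ∩ (X ∩ Z))), so the inclusion fails.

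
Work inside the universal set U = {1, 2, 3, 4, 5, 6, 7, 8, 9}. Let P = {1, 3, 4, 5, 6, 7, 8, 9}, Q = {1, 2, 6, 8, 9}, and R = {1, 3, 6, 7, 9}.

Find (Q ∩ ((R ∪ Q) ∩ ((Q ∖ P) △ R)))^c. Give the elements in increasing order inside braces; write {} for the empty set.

{3, 4, 5, 7, 8}

R ∪ Q = {1, 2, 3, 6, 7, 8, 9}
Q ∖ P = {2}
(Q ∖ P) △ R = {1, 2, 3, 6, 7, 9}
(R ∪ Q) ∩ ((Q ∖ P) △ R) = {1, 2, 3, 6, 7, 9}
Q ∩ ((R ∪ Q) ∩ ((Q ∖ P) △ R)) = {1, 2, 6, 9}
(Q ∩ ((R ∪ Q) ∩ ((Q ∖ P) △ R)))^c = {3, 4, 5, 7, 8}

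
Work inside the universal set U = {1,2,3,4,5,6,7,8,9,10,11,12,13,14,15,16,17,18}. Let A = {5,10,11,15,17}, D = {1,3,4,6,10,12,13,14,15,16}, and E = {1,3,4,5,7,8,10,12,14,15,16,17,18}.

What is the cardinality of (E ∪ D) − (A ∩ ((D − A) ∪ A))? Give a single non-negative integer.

E ∪ D = {1,3,4,5,6,7,8,10,12,13,14,15,16,17,18}
D − A = {1,3,4,6,12,13,14,16}
(D − A) ∪ A = {1,3,4,5,6,10,11,12,13,14,15,16,17}
A ∩ ((D − A) ∪ A) = {5,10,11,15,17}
(E ∪ D) − (A ∩ ((D − A) ∪ A)) = {1,3,4,6,7,8,12,13,14,16,18}
|(E ∪ D) − (A ∩ ((D − A) ∪ A))| = 11

11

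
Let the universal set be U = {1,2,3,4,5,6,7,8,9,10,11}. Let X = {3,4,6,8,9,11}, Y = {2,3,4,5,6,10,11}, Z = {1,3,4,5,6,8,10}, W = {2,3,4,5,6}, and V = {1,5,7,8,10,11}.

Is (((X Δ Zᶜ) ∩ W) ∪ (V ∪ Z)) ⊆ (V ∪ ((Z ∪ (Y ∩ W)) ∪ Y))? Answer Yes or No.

Yes

Zᶜ = {2,7,9,11}
X Δ Zᶜ = {2,3,4,6,7,8}
(X Δ Zᶜ) ∩ W = {2,3,4,6}
V ∪ Z = {1,3,4,5,6,7,8,10,11}
((X Δ Zᶜ) ∩ W) ∪ (V ∪ Z) = {1,2,3,4,5,6,7,8,10,11}
Y ∩ W = {2,3,4,5,6}
Z ∪ (Y ∩ W) = {1,2,3,4,5,6,8,10}
(Z ∪ (Y ∩ W)) ∪ Y = {1,2,3,4,5,6,8,10,11}
V ∪ ((Z ∪ (Y ∩ W)) ∪ Y) = {1,2,3,4,5,6,7,8,10,11}
Every element of {1,2,3,4,5,6,7,8,10,11} is in {1,2,3,4,5,6,7,8,10,11}, so ((X Δ Zᶜ) ∩ W) ∪ (V ∪ Z) ⊆ V ∪ ((Z ∪ (Y ∩ W)) ∪ Y).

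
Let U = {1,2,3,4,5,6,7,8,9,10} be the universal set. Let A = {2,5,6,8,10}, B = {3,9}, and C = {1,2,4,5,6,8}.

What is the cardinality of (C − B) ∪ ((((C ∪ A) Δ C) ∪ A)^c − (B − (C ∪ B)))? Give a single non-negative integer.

C − B = {1,2,4,5,6,8}
C ∪ A = {1,2,4,5,6,8,10}
(C ∪ A) Δ C = {10}
((C ∪ A) Δ C) ∪ A = {2,5,6,8,10}
(((C ∪ A) Δ C) ∪ A)^c = {1,3,4,7,9}
C ∪ B = {1,2,3,4,5,6,8,9}
B − (C ∪ B) = {}
(((C ∪ A) Δ C) ∪ A)^c − (B − (C ∪ B)) = {1,3,4,7,9}
(C − B) ∪ ((((C ∪ A) Δ C) ∪ A)^c − (B − (C ∪ B))) = {1,2,3,4,5,6,7,8,9}
|(C − B) ∪ ((((C ∪ A) Δ C) ∪ A)^c − (B − (C ∪ B)))| = 9

9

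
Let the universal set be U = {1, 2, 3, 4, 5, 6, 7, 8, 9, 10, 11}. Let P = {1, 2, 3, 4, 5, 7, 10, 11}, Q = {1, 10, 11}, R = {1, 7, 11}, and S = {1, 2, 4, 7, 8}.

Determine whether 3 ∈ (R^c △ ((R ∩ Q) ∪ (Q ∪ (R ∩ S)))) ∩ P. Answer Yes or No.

Yes

3 ∉ R, so 3 ∈ R^c
3 ∉ R and 3 ∉ Q, so 3 ∉ R ∩ Q
3 ∉ R and 3 ∉ S, so 3 ∉ R ∩ S
3 ∉ Q and 3 ∉ (R ∩ S), so 3 ∉ Q ∪ (R ∩ S)
3 ∉ (R ∩ Q) and 3 ∉ (Q ∪ (R ∩ S)), so 3 ∉ (R ∩ Q) ∪ (Q ∪ (R ∩ S))
3 ∈ R^c and 3 ∉ ((R ∩ Q) ∪ (Q ∪ (R ∩ S))), so 3 ∈ R^c △ ((R ∩ Q) ∪ (Q ∪ (R ∩ S)))
3 ∈ (R^c △ ((R ∩ Q) ∪ (Q ∪ (R ∩ S)))) and 3 ∈ P, so 3 ∈ (R^c △ ((R ∩ Q) ∪ (Q ∪ (R ∩ S)))) ∩ P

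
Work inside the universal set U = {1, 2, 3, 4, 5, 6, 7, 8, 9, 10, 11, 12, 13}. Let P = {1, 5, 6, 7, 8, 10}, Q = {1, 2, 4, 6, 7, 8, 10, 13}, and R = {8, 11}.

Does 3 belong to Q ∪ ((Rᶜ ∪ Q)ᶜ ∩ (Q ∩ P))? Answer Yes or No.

3 ∉ R, so 3 ∈ Rᶜ
3 ∈ Rᶜ and 3 ∉ Q, so 3 ∈ Rᶜ ∪ Q
3 ∉ (Rᶜ ∪ Q)ᶜ since 3 ∈ (Rᶜ ∪ Q)
3 ∉ Q and 3 ∉ P, so 3 ∉ Q ∩ P
3 ∉ (Rᶜ ∪ Q)ᶜ and 3 ∉ (Q ∩ P), so 3 ∉ (Rᶜ ∪ Q)ᶜ ∩ (Q ∩ P)
3 ∉ Q and 3 ∉ ((Rᶜ ∪ Q)ᶜ ∩ (Q ∩ P)), so 3 ∉ Q ∪ ((Rᶜ ∪ Q)ᶜ ∩ (Q ∩ P))

No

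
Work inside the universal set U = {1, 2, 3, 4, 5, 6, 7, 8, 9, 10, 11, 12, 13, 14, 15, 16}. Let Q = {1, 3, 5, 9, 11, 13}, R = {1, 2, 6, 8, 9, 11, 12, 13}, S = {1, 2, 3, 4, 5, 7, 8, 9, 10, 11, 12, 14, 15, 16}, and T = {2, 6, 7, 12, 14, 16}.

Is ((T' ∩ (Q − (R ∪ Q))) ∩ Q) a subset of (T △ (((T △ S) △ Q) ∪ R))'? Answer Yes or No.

T' = {1, 3, 4, 5, 8, 9, 10, 11, 13, 15}
R ∪ Q = {1, 2, 3, 5, 6, 8, 9, 11, 12, 13}
Q − (R ∪ Q) = {}
T' ∩ (Q − (R ∪ Q)) = {}
(T' ∩ (Q − (R ∪ Q))) ∩ Q = {}
T △ S = {1, 3, 4, 5, 6, 8, 9, 10, 11, 15}
(T △ S) △ Q = {4, 6, 8, 10, 13, 15}
((T △ S) △ Q) ∪ R = {1, 2, 4, 6, 8, 9, 10, 11, 12, 13, 15}
T △ (((T △ S) △ Q) ∪ R) = {1, 4, 7, 8, 9, 10, 11, 13, 14, 15, 16}
(T △ (((T △ S) △ Q) ∪ R))' = {2, 3, 5, 6, 12}
Every element of {} is in {2, 3, 5, 6, 12}, so (T' ∩ (Q − (R ∪ Q))) ∩ Q ⊆ (T △ (((T △ S) △ Q) ∪ R))'.

Yes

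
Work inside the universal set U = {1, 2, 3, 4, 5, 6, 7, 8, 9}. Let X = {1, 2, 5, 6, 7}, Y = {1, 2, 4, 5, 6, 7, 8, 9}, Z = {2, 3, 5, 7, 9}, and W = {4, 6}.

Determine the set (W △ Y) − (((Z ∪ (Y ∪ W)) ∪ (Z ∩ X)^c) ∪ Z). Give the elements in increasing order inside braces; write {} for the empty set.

{}

W △ Y = {1, 2, 5, 7, 8, 9}
Y ∪ W = {1, 2, 4, 5, 6, 7, 8, 9}
Z ∪ (Y ∪ W) = {1, 2, 3, 4, 5, 6, 7, 8, 9}
Z ∩ X = {2, 5, 7}
(Z ∩ X)^c = {1, 3, 4, 6, 8, 9}
(Z ∪ (Y ∪ W)) ∪ (Z ∩ X)^c = {1, 2, 3, 4, 5, 6, 7, 8, 9}
((Z ∪ (Y ∪ W)) ∪ (Z ∩ X)^c) ∪ Z = {1, 2, 3, 4, 5, 6, 7, 8, 9}
(W △ Y) − (((Z ∪ (Y ∪ W)) ∪ (Z ∩ X)^c) ∪ Z) = {}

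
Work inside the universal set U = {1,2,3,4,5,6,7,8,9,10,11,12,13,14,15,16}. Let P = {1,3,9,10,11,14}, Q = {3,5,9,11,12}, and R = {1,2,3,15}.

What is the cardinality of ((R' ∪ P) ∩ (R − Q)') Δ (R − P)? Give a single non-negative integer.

15

R' = {4,5,6,7,8,9,10,11,12,13,14,16}
R' ∪ P = {1,3,4,5,6,7,8,9,10,11,12,13,14,16}
R − Q = {1,2,15}
(R − Q)' = {3,4,5,6,7,8,9,10,11,12,13,14,16}
(R' ∪ P) ∩ (R − Q)' = {3,4,5,6,7,8,9,10,11,12,13,14,16}
R − P = {2,15}
((R' ∪ P) ∩ (R − Q)') Δ (R − P) = {2,3,4,5,6,7,8,9,10,11,12,13,14,15,16}
|((R' ∪ P) ∩ (R − Q)') Δ (R − P)| = 15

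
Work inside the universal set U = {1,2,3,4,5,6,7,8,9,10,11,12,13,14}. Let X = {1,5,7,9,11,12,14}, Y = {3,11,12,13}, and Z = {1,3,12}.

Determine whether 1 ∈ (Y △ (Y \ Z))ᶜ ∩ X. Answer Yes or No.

Yes

1 ∉ Y and 1 ∈ Z, so 1 ∉ Y \ Z
1 ∉ Y and 1 ∉ (Y \ Z), so 1 ∉ Y △ (Y \ Z)
1 ∈ (Y △ (Y \ Z))ᶜ since 1 ∉ (Y △ (Y \ Z))
1 ∈ (Y △ (Y \ Z))ᶜ and 1 ∈ X, so 1 ∈ (Y △ (Y \ Z))ᶜ ∩ X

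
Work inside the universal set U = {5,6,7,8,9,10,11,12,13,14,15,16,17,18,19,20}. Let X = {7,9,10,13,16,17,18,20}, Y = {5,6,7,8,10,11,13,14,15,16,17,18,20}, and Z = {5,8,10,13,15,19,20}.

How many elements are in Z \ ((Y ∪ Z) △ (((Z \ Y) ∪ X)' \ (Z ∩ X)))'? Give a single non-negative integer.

Y ∪ Z = {5,6,7,8,10,11,13,14,15,16,17,18,19,20}
Z \ Y = {19}
(Z \ Y) ∪ X = {7,9,10,13,16,17,18,19,20}
((Z \ Y) ∪ X)' = {5,6,8,11,12,14,15}
Z ∩ X = {10,13,20}
((Z \ Y) ∪ X)' \ (Z ∩ X) = {5,6,8,11,12,14,15}
(Y ∪ Z) △ (((Z \ Y) ∪ X)' \ (Z ∩ X)) = {7,10,12,13,16,17,18,19,20}
((Y ∪ Z) △ (((Z \ Y) ∪ X)' \ (Z ∩ X)))' = {5,6,8,9,11,14,15}
Z \ ((Y ∪ Z) △ (((Z \ Y) ∪ X)' \ (Z ∩ X)))' = {10,13,19,20}
|Z \ ((Y ∪ Z) △ (((Z \ Y) ∪ X)' \ (Z ∩ X)))'| = 4

4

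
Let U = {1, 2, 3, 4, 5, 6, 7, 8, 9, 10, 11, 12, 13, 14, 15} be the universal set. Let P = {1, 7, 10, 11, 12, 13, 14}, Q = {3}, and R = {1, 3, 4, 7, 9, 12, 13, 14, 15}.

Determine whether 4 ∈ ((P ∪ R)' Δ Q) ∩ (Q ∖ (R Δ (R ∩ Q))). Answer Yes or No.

4 ∉ P and 4 ∈ R, so 4 ∈ P ∪ R
4 ∉ (P ∪ R)' since 4 ∈ (P ∪ R)
4 ∉ (P ∪ R)' and 4 ∉ Q, so 4 ∉ (P ∪ R)' Δ Q
4 ∈ R and 4 ∉ Q, so 4 ∉ R ∩ Q
4 ∈ R and 4 ∉ (R ∩ Q), so 4 ∈ R Δ (R ∩ Q)
4 ∉ Q and 4 ∈ (R Δ (R ∩ Q)), so 4 ∉ Q ∖ (R Δ (R ∩ Q))
4 ∉ ((P ∪ R)' Δ Q) and 4 ∉ (Q ∖ (R Δ (R ∩ Q))), so 4 ∉ ((P ∪ R)' Δ Q) ∩ (Q ∖ (R Δ (R ∩ Q)))

No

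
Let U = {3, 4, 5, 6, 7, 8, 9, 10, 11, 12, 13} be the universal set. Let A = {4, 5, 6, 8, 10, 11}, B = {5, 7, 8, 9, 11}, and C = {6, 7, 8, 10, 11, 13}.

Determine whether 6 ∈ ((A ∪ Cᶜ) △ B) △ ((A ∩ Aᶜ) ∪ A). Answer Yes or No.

6 ∈ C, so 6 ∉ Cᶜ
6 ∈ A and 6 ∉ Cᶜ, so 6 ∈ A ∪ Cᶜ
6 ∈ (A ∪ Cᶜ) and 6 ∉ B, so 6 ∈ (A ∪ Cᶜ) △ B
6 ∈ A, so 6 ∉ Aᶜ
6 ∈ A and 6 ∉ Aᶜ, so 6 ∉ A ∩ Aᶜ
6 ∉ (A ∩ Aᶜ) and 6 ∈ A, so 6 ∈ (A ∩ Aᶜ) ∪ A
6 ∈ ((A ∪ Cᶜ) △ B) and 6 ∈ ((A ∩ Aᶜ) ∪ A), so 6 ∉ ((A ∪ Cᶜ) △ B) △ ((A ∩ Aᶜ) ∪ A)

No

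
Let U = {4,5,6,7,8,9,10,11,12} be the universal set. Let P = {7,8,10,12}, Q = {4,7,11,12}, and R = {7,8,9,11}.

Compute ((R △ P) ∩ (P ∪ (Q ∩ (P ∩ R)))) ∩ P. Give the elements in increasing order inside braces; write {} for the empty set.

{10,12}

R △ P = {9,10,11,12}
P ∩ R = {7,8}
Q ∩ (P ∩ R) = {7}
P ∪ (Q ∩ (P ∩ R)) = {7,8,10,12}
(R △ P) ∩ (P ∪ (Q ∩ (P ∩ R))) = {10,12}
((R △ P) ∩ (P ∪ (Q ∩ (P ∩ R)))) ∩ P = {10,12}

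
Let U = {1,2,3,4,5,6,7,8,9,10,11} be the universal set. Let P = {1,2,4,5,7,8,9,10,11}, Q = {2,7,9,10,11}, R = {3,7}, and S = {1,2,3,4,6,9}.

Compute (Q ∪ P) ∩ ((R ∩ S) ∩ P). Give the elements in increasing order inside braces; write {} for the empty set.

{}

Q ∪ P = {1,2,4,5,7,8,9,10,11}
R ∩ S = {3}
(R ∩ S) ∩ P = {}
(Q ∪ P) ∩ ((R ∩ S) ∩ P) = {}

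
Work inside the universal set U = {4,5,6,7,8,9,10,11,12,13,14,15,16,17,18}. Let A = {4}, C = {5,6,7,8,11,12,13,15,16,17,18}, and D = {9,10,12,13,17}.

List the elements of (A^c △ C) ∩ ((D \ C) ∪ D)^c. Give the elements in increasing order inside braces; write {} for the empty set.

{14}

A^c = {5,6,7,8,9,10,11,12,13,14,15,16,17,18}
A^c △ C = {9,10,14}
D \ C = {9,10}
(D \ C) ∪ D = {9,10,12,13,17}
((D \ C) ∪ D)^c = {4,5,6,7,8,11,14,15,16,18}
(A^c △ C) ∩ ((D \ C) ∪ D)^c = {14}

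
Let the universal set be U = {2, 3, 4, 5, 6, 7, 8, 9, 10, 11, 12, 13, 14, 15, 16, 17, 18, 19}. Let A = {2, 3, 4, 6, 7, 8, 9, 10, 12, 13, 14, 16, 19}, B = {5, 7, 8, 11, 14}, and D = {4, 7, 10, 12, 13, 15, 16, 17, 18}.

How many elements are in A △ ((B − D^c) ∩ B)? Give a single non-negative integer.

12

D^c = {2, 3, 5, 6, 8, 9, 11, 14, 19}
B − D^c = {7}
(B − D^c) ∩ B = {7}
A △ ((B − D^c) ∩ B) = {2, 3, 4, 6, 8, 9, 10, 12, 13, 14, 16, 19}
|A △ ((B − D^c) ∩ B)| = 12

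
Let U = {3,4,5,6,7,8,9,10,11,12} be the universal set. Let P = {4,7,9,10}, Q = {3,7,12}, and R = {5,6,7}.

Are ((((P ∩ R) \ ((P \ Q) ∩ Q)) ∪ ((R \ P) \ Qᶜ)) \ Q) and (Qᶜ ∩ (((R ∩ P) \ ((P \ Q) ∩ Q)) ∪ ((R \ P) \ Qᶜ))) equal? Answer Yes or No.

P ∩ R = {7}
P \ Q = {4,9,10}
(P \ Q) ∩ Q = {}
(P ∩ R) \ ((P \ Q) ∩ Q) = {7}
R \ P = {5,6}
Qᶜ = {4,5,6,8,9,10,11}
(R \ P) \ Qᶜ = {}
((P ∩ R) \ ((P \ Q) ∩ Q)) ∪ ((R \ P) \ Qᶜ) = {7}
(((P ∩ R) \ ((P \ Q) ∩ Q)) ∪ ((R \ P) \ Qᶜ)) \ Q = {}
R ∩ P = {7}
(R ∩ P) \ ((P \ Q) ∩ Q) = {7}
((R ∩ P) \ ((P \ Q) ∩ Q)) ∪ ((R \ P) \ Qᶜ) = {7}
Qᶜ ∩ (((R ∩ P) \ ((P \ Q) ∩ Q)) ∪ ((R \ P) \ Qᶜ)) = {}
Both equal {}, so (((P ∩ R) \ ((P \ Q) ∩ Q)) ∪ ((R \ P) \ Qᶜ)) \ Q = Qᶜ ∩ (((R ∩ P) \ ((P \ Q) ∩ Q)) ∪ ((R \ P) \ Qᶜ)).

Yes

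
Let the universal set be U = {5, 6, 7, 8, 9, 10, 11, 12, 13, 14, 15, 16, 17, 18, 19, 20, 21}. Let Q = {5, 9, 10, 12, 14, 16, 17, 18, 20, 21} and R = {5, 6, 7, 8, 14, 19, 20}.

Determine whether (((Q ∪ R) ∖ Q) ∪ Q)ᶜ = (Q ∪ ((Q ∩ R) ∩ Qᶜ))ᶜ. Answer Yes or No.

Q ∪ R = {5, 6, 7, 8, 9, 10, 12, 14, 16, 17, 18, 19, 20, 21}
(Q ∪ R) ∖ Q = {6, 7, 8, 19}
((Q ∪ R) ∖ Q) ∪ Q = {5, 6, 7, 8, 9, 10, 12, 14, 16, 17, 18, 19, 20, 21}
(((Q ∪ R) ∖ Q) ∪ Q)ᶜ = {11, 13, 15}
Q ∩ R = {5, 14, 20}
Qᶜ = {6, 7, 8, 11, 13, 15, 19}
(Q ∩ R) ∩ Qᶜ = {}
Q ∪ ((Q ∩ R) ∩ Qᶜ) = {5, 9, 10, 12, 14, 16, 17, 18, 20, 21}
(Q ∪ ((Q ∩ R) ∩ Qᶜ))ᶜ = {6, 7, 8, 11, 13, 15, 19}
6 ∈ (Q ∪ ((Q ∩ R) ∩ Qᶜ))ᶜ but 6 ∉ (((Q ∪ R) ∖ Q) ∪ Q)ᶜ, so they differ.

No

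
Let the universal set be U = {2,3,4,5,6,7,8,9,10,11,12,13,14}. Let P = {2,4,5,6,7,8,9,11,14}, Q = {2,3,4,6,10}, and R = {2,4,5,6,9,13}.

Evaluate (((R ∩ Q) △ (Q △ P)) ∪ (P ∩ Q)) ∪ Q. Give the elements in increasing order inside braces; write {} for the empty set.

{2,3,4,5,6,7,8,9,10,11,14}

R ∩ Q = {2,4,6}
Q △ P = {3,5,7,8,9,10,11,14}
(R ∩ Q) △ (Q △ P) = {2,3,4,5,6,7,8,9,10,11,14}
P ∩ Q = {2,4,6}
((R ∩ Q) △ (Q △ P)) ∪ (P ∩ Q) = {2,3,4,5,6,7,8,9,10,11,14}
(((R ∩ Q) △ (Q △ P)) ∪ (P ∩ Q)) ∪ Q = {2,3,4,5,6,7,8,9,10,11,14}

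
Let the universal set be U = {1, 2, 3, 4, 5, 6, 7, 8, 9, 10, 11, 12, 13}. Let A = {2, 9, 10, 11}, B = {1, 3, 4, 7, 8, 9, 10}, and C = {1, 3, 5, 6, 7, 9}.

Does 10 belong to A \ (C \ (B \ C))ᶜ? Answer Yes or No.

No

10 ∈ B and 10 ∉ C, so 10 ∈ B \ C
10 ∉ C and 10 ∈ (B \ C), so 10 ∉ C \ (B \ C)
10 ∈ (C \ (B \ C))ᶜ since 10 ∉ (C \ (B \ C))
10 ∈ A and 10 ∈ (C \ (B \ C))ᶜ, so 10 ∉ A \ (C \ (B \ C))ᶜ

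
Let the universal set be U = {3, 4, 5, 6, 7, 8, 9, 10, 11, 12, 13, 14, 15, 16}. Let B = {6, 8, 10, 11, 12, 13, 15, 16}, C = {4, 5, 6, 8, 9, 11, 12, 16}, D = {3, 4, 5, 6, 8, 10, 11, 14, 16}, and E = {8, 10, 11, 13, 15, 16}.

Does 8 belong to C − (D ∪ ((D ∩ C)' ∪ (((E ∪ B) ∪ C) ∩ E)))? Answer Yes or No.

No

8 ∈ D and 8 ∈ C, so 8 ∈ D ∩ C
8 ∉ (D ∩ C)' since 8 ∈ (D ∩ C)
8 ∈ E and 8 ∈ B, so 8 ∈ E ∪ B
8 ∈ (E ∪ B) and 8 ∈ C, so 8 ∈ (E ∪ B) ∪ C
8 ∈ ((E ∪ B) ∪ C) and 8 ∈ E, so 8 ∈ ((E ∪ B) ∪ C) ∩ E
8 ∉ (D ∩ C)' and 8 ∈ (((E ∪ B) ∪ C) ∩ E), so 8 ∈ (D ∩ C)' ∪ (((E ∪ B) ∪ C) ∩ E)
8 ∈ D and 8 ∈ ((D ∩ C)' ∪ (((E ∪ B) ∪ C) ∩ E)), so 8 ∈ D ∪ ((D ∩ C)' ∪ (((E ∪ B) ∪ C) ∩ E))
8 ∈ C and 8 ∈ (D ∪ ((D ∩ C)' ∪ (((E ∪ B) ∪ C) ∩ E))), so 8 ∉ C − (D ∪ ((D ∩ C)' ∪ (((E ∪ B) ∪ C) ∩ E)))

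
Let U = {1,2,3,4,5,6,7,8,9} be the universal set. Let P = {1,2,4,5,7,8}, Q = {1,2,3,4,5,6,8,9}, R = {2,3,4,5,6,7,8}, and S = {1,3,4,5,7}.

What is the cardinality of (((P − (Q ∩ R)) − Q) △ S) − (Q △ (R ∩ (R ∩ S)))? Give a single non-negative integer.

Q ∩ R = {2,3,4,5,6,8}
P − (Q ∩ R) = {1,7}
(P − (Q ∩ R)) − Q = {7}
((P − (Q ∩ R)) − Q) △ S = {1,3,4,5}
R ∩ S = {3,4,5,7}
R ∩ (R ∩ S) = {3,4,5,7}
Q △ (R ∩ (R ∩ S)) = {1,2,6,7,8,9}
(((P − (Q ∩ R)) − Q) △ S) − (Q △ (R ∩ (R ∩ S))) = {3,4,5}
|(((P − (Q ∩ R)) − Q) △ S) − (Q △ (R ∩ (R ∩ S)))| = 3

3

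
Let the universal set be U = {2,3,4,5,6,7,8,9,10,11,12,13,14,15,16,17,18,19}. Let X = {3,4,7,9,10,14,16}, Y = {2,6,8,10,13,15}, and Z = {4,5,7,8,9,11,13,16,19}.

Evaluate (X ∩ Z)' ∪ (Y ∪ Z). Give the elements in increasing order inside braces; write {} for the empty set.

{2,3,4,5,6,7,8,9,10,11,12,13,14,15,16,17,18,19}

X ∩ Z = {4,7,9,16}
(X ∩ Z)' = {2,3,5,6,8,10,11,12,13,14,15,17,18,19}
Y ∪ Z = {2,4,5,6,7,8,9,10,11,13,15,16,19}
(X ∩ Z)' ∪ (Y ∪ Z) = {2,3,4,5,6,7,8,9,10,11,12,13,14,15,16,17,18,19}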